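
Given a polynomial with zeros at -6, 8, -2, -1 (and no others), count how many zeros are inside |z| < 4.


Step 1: Check each root:
  z = -6: |-6| = 6 >= 4
  z = 8: |8| = 8 >= 4
  z = -2: |-2| = 2 < 4
  z = -1: |-1| = 1 < 4
Step 2: Count = 2

2


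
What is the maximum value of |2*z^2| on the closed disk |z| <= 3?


Step 1: On |z| = 3, |f(z)| = 2 * |z|^2 = 2 * 3^2
Step 2: By maximum modulus principle, maximum is on boundary.
Step 3: Maximum = 2 * 9 = 18

18


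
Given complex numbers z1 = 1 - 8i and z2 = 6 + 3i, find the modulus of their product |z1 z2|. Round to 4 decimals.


Step 1: |z1| = sqrt(1^2 + (-8)^2) = sqrt(65)
Step 2: |z2| = sqrt(6^2 + 3^2) = sqrt(45)
Step 3: |z1*z2| = |z1|*|z2| = sqrt(65) * sqrt(45) = sqrt(65 * 45) = sqrt(2925)
Step 4: = 54.0833

54.0833


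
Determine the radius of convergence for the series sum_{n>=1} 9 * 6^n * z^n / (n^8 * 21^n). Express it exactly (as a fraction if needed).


Step 1: General term a_n = 9 * 6^n / (n^8 * 21^n)
Step 2: By the root test, |a_n|^(1/n) = 9^(1/n) * 6 / (n^(8/n) * 21) -> 6/21 as n -> infinity (since 9^(1/n) -> 1 and n^(8/n) -> 1)
Step 3: R = 1/lim|a_n|^(1/n) = 21/6 = 7/2

7/2


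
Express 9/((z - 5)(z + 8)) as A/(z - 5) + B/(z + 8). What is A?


Step 1: Multiply both sides by (z - 5) and set z = 5
Step 2: A = 9 / (5 + 8)
Step 3: A = 9 / 13
Step 4: A = 9/13

9/13


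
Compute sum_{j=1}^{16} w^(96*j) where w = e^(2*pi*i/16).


Step 1: The sum sum_{j=1}^{n} w^(k*j) equals n if n | k, else 0.
Step 2: Here n = 16, k = 96
Step 3: Does n divide k? 16 | 96 -> True
Step 4: Sum = 16

16


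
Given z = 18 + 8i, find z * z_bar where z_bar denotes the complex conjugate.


Step 1: conj(z) = 18 - 8i
Step 2: z * conj(z) = 18^2 + 8^2
Step 3: = 324 + 64 = 388

388


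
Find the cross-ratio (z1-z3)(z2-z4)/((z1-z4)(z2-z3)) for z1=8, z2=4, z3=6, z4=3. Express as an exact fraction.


Step 1: (z1-z3)(z2-z4) = 2 * 1 = 2
Step 2: (z1-z4)(z2-z3) = 5 * (-2) = -10
Step 3: Cross-ratio = -2/10 = -1/5

-1/5


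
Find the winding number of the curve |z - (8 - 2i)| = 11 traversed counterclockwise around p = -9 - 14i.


Step 1: Center c = (8, -2), radius = 11
Step 2: |p - c|^2 = (-17)^2 + (-12)^2 = 433
Step 3: r^2 = 121
Step 4: |p-c| > r so winding number = 0

0


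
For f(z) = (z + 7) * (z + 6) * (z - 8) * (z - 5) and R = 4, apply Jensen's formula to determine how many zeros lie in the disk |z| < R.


Jensen's formula: (1/2pi)*integral log|f(Re^it)|dt = log|f(0)| + sum_{|a_k|<R} log(R/|a_k|)
Step 1: f(0) = 7 * 6 * (-8) * (-5) = 1680
Step 2: log|f(0)| = log|-7| + log|-6| + log|8| + log|5| = 7.4265
Step 3: Zeros inside |z| < 4: none
Step 4: Jensen sum = (empty sum) = 0
Step 5: n(R) = number of terms in the Jensen sum = count of zeros inside |z| < 4 = 0

0


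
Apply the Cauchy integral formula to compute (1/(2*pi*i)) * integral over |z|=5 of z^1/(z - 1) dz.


Step 1: f(z) = z^1, a = 1 is inside |z| = 5
Step 2: By Cauchy integral formula: (1/(2pi*i)) * integral = f(a)
Step 3: f(1) = 1^1 = 1

1


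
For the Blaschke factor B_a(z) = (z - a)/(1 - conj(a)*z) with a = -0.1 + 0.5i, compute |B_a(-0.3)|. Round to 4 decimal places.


Step 1: Numerator z0 - a = -0.3 - (-0.1 + 0.5i) = -0.2 - 0.5i
Step 2: Denominator 1 - conj(a)*z0 = 1 - (-0.1 - 0.5i)*(-0.3) = 0.97 - 0.15i
Step 3: |z0 - a|^2 = (-0.2)^2 + (-0.5)^2 = 0.29; |1 - conj(a)*z0|^2 = 0.97^2 + (-0.15)^2 = 0.9634
Step 4: |B_a(-0.3)| = sqrt(0.29 / 0.9634) = sqrt(0.301017)
Step 5: = 0.5487

0.5487


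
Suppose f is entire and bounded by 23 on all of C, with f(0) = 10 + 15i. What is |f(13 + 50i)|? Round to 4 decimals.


Step 1: By Liouville's theorem, a bounded entire function is constant.
Step 2: f(z) = f(0) = 10 + 15i for all z.
Step 3: |f(w)| = |10 + 15i| = sqrt(100 + 225)
Step 4: = 18.0278

18.0278


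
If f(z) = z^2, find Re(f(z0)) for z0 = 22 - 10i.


Step 1: z0 = 22 - 10i
Step 2: z0^2 = 22^2 - (-10)^2 - 440i
Step 3: real part = 484 - 100 = 384

384


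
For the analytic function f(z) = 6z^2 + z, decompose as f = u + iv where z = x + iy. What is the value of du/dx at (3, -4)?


Step 1: f(z) = 6(x+iy)^2 + (x+iy) + 0
Step 2: u = 6(x^2 - y^2) + x + 0
Step 3: u_x = 12x + 1
Step 4: At (3, -4): u_x = 36 + 1 = 37

37


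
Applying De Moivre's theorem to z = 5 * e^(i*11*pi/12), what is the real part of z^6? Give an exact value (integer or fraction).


Step 1: By De Moivre's theorem, z^6 = 5^6 * e^(i*6*11*pi/12) = 15625 * (cos(11*pi/2) + i*sin(11*pi/2))
Step 2: |z|^6 = 5^6 = 15625
Step 3: Reduce the angle mod 2*pi: 11*pi/2 - 4*pi = 3*pi/2
Step 4: cos(3*pi/2) = 0
Step 5: Re(z^6) = 15625 * 0 = 0

0


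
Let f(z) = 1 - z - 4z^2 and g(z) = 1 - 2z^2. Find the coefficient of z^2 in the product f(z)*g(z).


Step 1: z^2 term in f*g comes from: (1)*(-2z^2) + (-z)*(0) + (-4z^2)*(1)
Step 2: = -2 + 0 - 4
Step 3: = -6

-6


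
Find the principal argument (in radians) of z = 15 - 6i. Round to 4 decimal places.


Step 1: z = 15 - 6i
Step 2: arg(z) = atan2(-6, 15)
Step 3: arg(z) = -0.3805

-0.3805


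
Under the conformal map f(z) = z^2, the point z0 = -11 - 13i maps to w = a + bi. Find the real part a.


Step 1: z0 = -11 - 13i
Step 2: z0^2 = (-11)^2 - (-13)^2 + 286i
Step 3: real part = 121 - 169 = -48

-48


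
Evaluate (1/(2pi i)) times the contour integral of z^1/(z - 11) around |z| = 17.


Step 1: f(z) = z^1, a = 11 is inside |z| = 17
Step 2: By Cauchy integral formula: (1/(2pi*i)) * integral = f(a)
Step 3: f(11) = 11^1 = 11

11


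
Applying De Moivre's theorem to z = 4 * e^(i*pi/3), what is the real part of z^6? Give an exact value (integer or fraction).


Step 1: By De Moivre's theorem, z^6 = 4^6 * e^(i*6*pi/3) = 4096 * (cos(2*pi) + i*sin(2*pi))
Step 2: |z|^6 = 4^6 = 4096
Step 3: Reduce the angle mod 2*pi: 2*pi - 2*pi = 0
Step 4: cos(0) = 1
Step 5: Re(z^6) = 4096 * 1 = 4096

4096


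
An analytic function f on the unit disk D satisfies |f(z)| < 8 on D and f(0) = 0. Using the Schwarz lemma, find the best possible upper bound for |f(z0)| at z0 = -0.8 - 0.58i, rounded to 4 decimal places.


Step 1: g = f/8 maps D -> D with g(0) = 0, so by the Schwarz lemma |g(z)| <= |z|, i.e. |f(z)| <= 8|z|; this is sharp (f(z) = 8z).
Step 2: |z0|^2 = (-0.8)^2 + (-0.58)^2 = 0.9764
Step 3: |z0| = sqrt(0.9764) = 0.98813
Step 4: Best bound = 8 * |z0| = 8 * 0.98813 = 7.905

7.905


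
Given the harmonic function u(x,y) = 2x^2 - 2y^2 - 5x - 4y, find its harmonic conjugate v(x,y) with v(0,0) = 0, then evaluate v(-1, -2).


Step 1: v_x = -u_y = 4y + 4
Step 2: v_y = u_x = 4x - 5
Step 3: v = 4xy + 4x - 5y + C
Step 4: v(0,0) = 0 => C = 0
Step 5: v(-1, -2) = 14

14


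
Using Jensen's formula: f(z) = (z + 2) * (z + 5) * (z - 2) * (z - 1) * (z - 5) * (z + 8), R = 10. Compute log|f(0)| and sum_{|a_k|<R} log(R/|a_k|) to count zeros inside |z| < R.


Jensen's formula: (1/2pi)*integral log|f(Re^it)|dt = log|f(0)| + sum_{|a_k|<R} log(R/|a_k|)
Step 1: f(0) = 2 * 5 * (-2) * (-1) * (-5) * 8 = -800
Step 2: log|f(0)| = log|-2| + log|-5| + log|2| + log|1| + log|5| + log|-8| = 6.6846
Step 3: Zeros inside |z| < 10: -2, -5, 2, 1, 5, -8
Step 4: Jensen sum = log(10/2) + log(10/5) + log(10/2) + log(10/1) + log(10/5) + log(10/8) = 7.1309
Step 5: n(R) = number of terms in the Jensen sum = count of zeros inside |z| < 10 = 6

6


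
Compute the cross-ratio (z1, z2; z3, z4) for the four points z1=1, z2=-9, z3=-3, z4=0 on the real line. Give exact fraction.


Step 1: (z1-z3)(z2-z4) = 4 * (-9) = -36
Step 2: (z1-z4)(z2-z3) = 1 * (-6) = -6
Step 3: Cross-ratio = 36/6 = 6

6


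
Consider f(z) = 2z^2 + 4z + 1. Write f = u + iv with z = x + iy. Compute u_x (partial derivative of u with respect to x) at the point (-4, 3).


Step 1: f(z) = 2(x+iy)^2 + 4(x+iy) + 1
Step 2: u = 2(x^2 - y^2) + 4x + 1
Step 3: u_x = 4x + 4
Step 4: At (-4, 3): u_x = -16 + 4 = -12

-12


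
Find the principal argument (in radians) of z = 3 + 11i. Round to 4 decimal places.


Step 1: z = 3 + 11i
Step 2: arg(z) = atan2(11, 3)
Step 3: arg(z) = 1.3045

1.3045


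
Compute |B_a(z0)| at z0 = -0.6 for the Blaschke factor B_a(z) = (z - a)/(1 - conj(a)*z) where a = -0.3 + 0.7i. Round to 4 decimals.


Step 1: Numerator z0 - a = -0.6 - (-0.3 + 0.7i) = -0.3 - 0.7i
Step 2: Denominator 1 - conj(a)*z0 = 1 - (-0.3 - 0.7i)*(-0.6) = 0.82 - 0.42i
Step 3: |z0 - a|^2 = (-0.3)^2 + (-0.7)^2 = 0.58; |1 - conj(a)*z0|^2 = 0.82^2 + (-0.42)^2 = 0.8488
Step 4: |B_a(-0.6)| = sqrt(0.58 / 0.8488) = sqrt(0.683318)
Step 5: = 0.8266

0.8266


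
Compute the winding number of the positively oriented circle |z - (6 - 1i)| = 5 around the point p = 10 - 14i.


Step 1: Center c = (6, -1), radius = 5
Step 2: |p - c|^2 = 4^2 + (-13)^2 = 185
Step 3: r^2 = 25
Step 4: |p-c| > r so winding number = 0

0


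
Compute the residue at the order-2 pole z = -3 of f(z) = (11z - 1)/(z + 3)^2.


Step 1: Pole of order 2 at z = -3
Step 2: Res = lim d/dz [(z + 3)^2 * f(z)] as z -> -3
Step 3: (z + 3)^2 * f(z) = 11z - 1
Step 4: d/dz[11z - 1] = 11

11


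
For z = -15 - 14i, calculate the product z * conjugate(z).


Step 1: conj(z) = -15 + 14i
Step 2: z * conj(z) = (-15)^2 + (-14)^2
Step 3: = 225 + 196 = 421

421


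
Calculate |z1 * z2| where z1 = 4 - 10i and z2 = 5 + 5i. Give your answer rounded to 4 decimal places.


Step 1: |z1| = sqrt(4^2 + (-10)^2) = sqrt(116)
Step 2: |z2| = sqrt(5^2 + 5^2) = sqrt(50)
Step 3: |z1*z2| = |z1|*|z2| = sqrt(116) * sqrt(50) = sqrt(116 * 50) = sqrt(5800)
Step 4: = 76.1577

76.1577


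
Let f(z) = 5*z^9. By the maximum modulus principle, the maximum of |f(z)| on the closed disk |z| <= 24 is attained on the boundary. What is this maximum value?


Step 1: On |z| = 24, |f(z)| = 5 * |z|^9 = 5 * 24^9
Step 2: By maximum modulus principle, maximum is on boundary.
Step 3: Maximum = 5 * 2641807540224 = 13209037701120

13209037701120


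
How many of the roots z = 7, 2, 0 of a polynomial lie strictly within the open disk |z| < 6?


Step 1: Check each root:
  z = 7: |7| = 7 >= 6
  z = 2: |2| = 2 < 6
  z = 0: |0| = 0 < 6
Step 2: Count = 2

2


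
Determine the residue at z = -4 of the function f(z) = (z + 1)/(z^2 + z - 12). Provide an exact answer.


Step 1: Q(z) = z^2 + z - 12 = (z + 4)(z - 3)
Step 2: Q'(z) = 2z + 1
Step 3: Q'(-4) = -7, P(-4) = -3
Step 4: Res = P(-4)/Q'(-4) = -3/(-7) = 3/7

3/7


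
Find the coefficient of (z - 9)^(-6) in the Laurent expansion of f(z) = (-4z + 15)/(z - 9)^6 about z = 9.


Step 1: Write the numerator in powers of (z - 9): -4z + 15 = -4(z - 9) + (-4*9 + 15) = -4(z - 9) - 21
Step 2: Divide by (z - 9)^6: f(z) = -21(z - 9)^(-6) - 4(z - 9)^(-5)
Step 3: This finite sum is the Laurent series of f about z = 9.
Step 4: Coefficient of (z - 9)^(-6) = -4*9 + 15 = -21

-21


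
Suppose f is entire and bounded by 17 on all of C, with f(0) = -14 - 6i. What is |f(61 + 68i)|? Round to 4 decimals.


Step 1: By Liouville's theorem, a bounded entire function is constant.
Step 2: f(z) = f(0) = -14 - 6i for all z.
Step 3: |f(w)| = |-14 - 6i| = sqrt(196 + 36)
Step 4: = 15.2315

15.2315


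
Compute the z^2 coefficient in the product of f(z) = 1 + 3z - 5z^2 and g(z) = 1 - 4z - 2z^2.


Step 1: z^2 term in f*g comes from: (1)*(-2z^2) + (3z)*(-4z) + (-5z^2)*(1)
Step 2: = -2 - 12 - 5
Step 3: = -19

-19


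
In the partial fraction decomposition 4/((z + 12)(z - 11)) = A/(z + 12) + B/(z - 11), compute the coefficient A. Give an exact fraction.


Step 1: Multiply both sides by (z + 12) and set z = -12
Step 2: A = 4 / (-12 - 11)
Step 3: A = 4 / (-23)
Step 4: A = -4/23

-4/23


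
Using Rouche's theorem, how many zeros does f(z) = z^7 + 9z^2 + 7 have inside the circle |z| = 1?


Step 1: On |z| = 1 the three terms have sizes |z^7| = 1^7 = 1, |9z^2| = 9*1^2 = 9, |7| = 7
Step 2: The dominant term is g(z) = 9z^2; let h(z) = z^7 + 7 so f = g + h
Step 3: On |z| = 1: |g| = 9 and |h| <= 1 + 7 = 8
Step 4: Since 9 > 8, |h| < |g| on |z| = 1, so by Rouche f has the same number of zeros as g inside |z| < 1
Step 5: g(z) = 9z^2 has 2 zeros (at the origin, multiplicity 2) inside |z| < 1. Answer = 2

2


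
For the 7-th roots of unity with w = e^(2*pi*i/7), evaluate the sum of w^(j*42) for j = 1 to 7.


Step 1: The sum sum_{j=1}^{n} w^(k*j) equals n if n | k, else 0.
Step 2: Here n = 7, k = 42
Step 3: Does n divide k? 7 | 42 -> True
Step 4: Sum = 7

7


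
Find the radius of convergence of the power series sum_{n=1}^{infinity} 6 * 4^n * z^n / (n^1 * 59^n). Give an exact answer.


Step 1: General term a_n = 6 * 4^n / (n^1 * 59^n)
Step 2: By the root test, |a_n|^(1/n) = 6^(1/n) * 4 / (n^(1/n) * 59) -> 4/59 as n -> infinity (since 6^(1/n) -> 1 and n^(1/n) -> 1)
Step 3: R = 1/lim|a_n|^(1/n) = 59/4

59/4


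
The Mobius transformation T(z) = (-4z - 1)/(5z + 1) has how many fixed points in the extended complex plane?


Step 1: Fixed points satisfy T(z) = z
Step 2: 5z^2 + 5z + 1 = 0
Step 3: Discriminant = 5^2 - 4*5*1 = 5
Step 4: Number of fixed points = 2

2


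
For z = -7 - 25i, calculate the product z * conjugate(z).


Step 1: conj(z) = -7 + 25i
Step 2: z * conj(z) = (-7)^2 + (-25)^2
Step 3: = 49 + 625 = 674

674


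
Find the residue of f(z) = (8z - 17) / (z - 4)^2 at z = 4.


Step 1: Pole of order 2 at z = 4
Step 2: Res = lim d/dz [(z - 4)^2 * f(z)] as z -> 4
Step 3: (z - 4)^2 * f(z) = 8z - 17
Step 4: d/dz[8z - 17] = 8

8


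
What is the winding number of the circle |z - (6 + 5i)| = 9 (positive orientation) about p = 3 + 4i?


Step 1: Center c = (6, 5), radius = 9
Step 2: |p - c|^2 = (-3)^2 + (-1)^2 = 10
Step 3: r^2 = 81
Step 4: |p-c| < r so winding number = 1

1


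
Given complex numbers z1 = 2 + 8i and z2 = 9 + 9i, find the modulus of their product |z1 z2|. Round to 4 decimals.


Step 1: |z1| = sqrt(2^2 + 8^2) = sqrt(68)
Step 2: |z2| = sqrt(9^2 + 9^2) = sqrt(162)
Step 3: |z1*z2| = |z1|*|z2| = sqrt(68) * sqrt(162) = sqrt(68 * 162) = sqrt(11016)
Step 4: = 104.9571

104.9571


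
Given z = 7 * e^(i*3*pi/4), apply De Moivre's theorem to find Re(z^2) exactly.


Step 1: By De Moivre's theorem, z^2 = 7^2 * e^(i*2*3*pi/4) = 49 * (cos(3*pi/2) + i*sin(3*pi/2))
Step 2: |z|^2 = 7^2 = 49
Step 3: The angle 3*pi/2 already lies in [0, 2*pi)
Step 4: cos(3*pi/2) = 0
Step 5: Re(z^2) = 49 * 0 = 0

0


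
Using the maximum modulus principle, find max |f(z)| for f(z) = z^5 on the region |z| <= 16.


Step 1: On |z| = 16, |f(z)| = |z|^5 = 16^5
Step 2: By maximum modulus principle, maximum is on boundary.
Step 3: Maximum = 1048576 = 1048576

1048576


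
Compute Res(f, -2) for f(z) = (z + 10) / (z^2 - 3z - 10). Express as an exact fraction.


Step 1: Q(z) = z^2 - 3z - 10 = (z + 2)(z - 5)
Step 2: Q'(z) = 2z - 3
Step 3: Q'(-2) = -7, P(-2) = 8
Step 4: Res = P(-2)/Q'(-2) = 8/(-7) = -8/7

-8/7


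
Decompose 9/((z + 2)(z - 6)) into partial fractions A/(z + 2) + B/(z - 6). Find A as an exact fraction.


Step 1: Multiply both sides by (z + 2) and set z = -2
Step 2: A = 9 / (-2 - 6)
Step 3: A = 9 / (-8)
Step 4: A = -9/8

-9/8


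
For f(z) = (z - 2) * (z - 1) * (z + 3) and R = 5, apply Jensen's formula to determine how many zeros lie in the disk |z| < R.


Jensen's formula: (1/2pi)*integral log|f(Re^it)|dt = log|f(0)| + sum_{|a_k|<R} log(R/|a_k|)
Step 1: f(0) = (-2) * (-1) * 3 = 6
Step 2: log|f(0)| = log|2| + log|1| + log|-3| = 1.7918
Step 3: Zeros inside |z| < 5: 2, 1, -3
Step 4: Jensen sum = log(5/2) + log(5/1) + log(5/3) = 3.0366
Step 5: n(R) = number of terms in the Jensen sum = count of zeros inside |z| < 5 = 3

3


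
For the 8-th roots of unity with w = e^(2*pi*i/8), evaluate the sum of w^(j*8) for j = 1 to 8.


Step 1: The sum sum_{j=1}^{n} w^(k*j) equals n if n | k, else 0.
Step 2: Here n = 8, k = 8
Step 3: Does n divide k? 8 | 8 -> True
Step 4: Sum = 8

8


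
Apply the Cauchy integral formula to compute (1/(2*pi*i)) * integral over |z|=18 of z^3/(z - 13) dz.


Step 1: f(z) = z^3, a = 13 is inside |z| = 18
Step 2: By Cauchy integral formula: (1/(2pi*i)) * integral = f(a)
Step 3: f(13) = 13^3 = 2197

2197


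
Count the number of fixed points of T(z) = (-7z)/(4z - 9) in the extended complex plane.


Step 1: Fixed points satisfy T(z) = z
Step 2: 4z^2 - 2z = 0
Step 3: Discriminant = (-2)^2 - 4*4*0 = 4
Step 4: Number of fixed points = 2

2


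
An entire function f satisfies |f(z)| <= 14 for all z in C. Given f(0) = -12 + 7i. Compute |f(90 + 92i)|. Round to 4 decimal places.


Step 1: By Liouville's theorem, a bounded entire function is constant.
Step 2: f(z) = f(0) = -12 + 7i for all z.
Step 3: |f(w)| = |-12 + 7i| = sqrt(144 + 49)
Step 4: = 13.8924

13.8924


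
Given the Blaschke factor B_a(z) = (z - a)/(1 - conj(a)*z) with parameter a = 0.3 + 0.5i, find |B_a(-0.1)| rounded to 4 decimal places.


Step 1: Numerator z0 - a = -0.1 - (0.3 + 0.5i) = -0.4 - 0.5i
Step 2: Denominator 1 - conj(a)*z0 = 1 - (0.3 - 0.5i)*(-0.1) = 1.03 - 0.05i
Step 3: |z0 - a|^2 = (-0.4)^2 + (-0.5)^2 = 0.41; |1 - conj(a)*z0|^2 = 1.03^2 + (-0.05)^2 = 1.0634
Step 4: |B_a(-0.1)| = sqrt(0.41 / 1.0634) = sqrt(0.385556)
Step 5: = 0.6209

0.6209


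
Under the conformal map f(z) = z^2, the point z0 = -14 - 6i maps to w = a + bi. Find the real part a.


Step 1: z0 = -14 - 6i
Step 2: z0^2 = (-14)^2 - (-6)^2 + 168i
Step 3: real part = 196 - 36 = 160

160


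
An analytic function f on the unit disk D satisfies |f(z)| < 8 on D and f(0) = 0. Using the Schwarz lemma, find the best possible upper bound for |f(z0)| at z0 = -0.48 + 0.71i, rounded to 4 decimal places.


Step 1: g = f/8 maps D -> D with g(0) = 0, so by the Schwarz lemma |g(z)| <= |z|, i.e. |f(z)| <= 8|z|; this is sharp (f(z) = 8z).
Step 2: |z0|^2 = (-0.48)^2 + 0.71^2 = 0.7345
Step 3: |z0| = sqrt(0.7345) = 0.85703
Step 4: Best bound = 8 * |z0| = 8 * 0.85703 = 6.8562

6.8562


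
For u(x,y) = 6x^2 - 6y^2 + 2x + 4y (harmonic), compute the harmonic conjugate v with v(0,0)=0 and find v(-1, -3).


Step 1: v_x = -u_y = 12y - 4
Step 2: v_y = u_x = 12x + 2
Step 3: v = 12xy - 4x + 2y + C
Step 4: v(0,0) = 0 => C = 0
Step 5: v(-1, -3) = 34

34


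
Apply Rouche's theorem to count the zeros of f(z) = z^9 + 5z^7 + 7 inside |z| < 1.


Step 1: On |z| = 1 the three terms have sizes |z^9| = 1^9 = 1, |5z^7| = 5*1^7 = 5, |7| = 7
Step 2: The dominant term is g(z) = 7; let h(z) = z^9 + 5z^7 so f = g + h
Step 3: On |z| = 1: |g| = 7 and |h| <= 1 + 5 = 6
Step 4: Since 7 > 6, |h| < |g| on |z| = 1, so by Rouche f has the same number of zeros as g inside |z| < 1
Step 5: g(z) = 7 is a nonzero constant with no zeros inside |z| < 1. Answer = 0

0


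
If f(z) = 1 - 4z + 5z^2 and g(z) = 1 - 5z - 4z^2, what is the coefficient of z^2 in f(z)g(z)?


Step 1: z^2 term in f*g comes from: (1)*(-4z^2) + (-4z)*(-5z) + (5z^2)*(1)
Step 2: = -4 + 20 + 5
Step 3: = 21

21


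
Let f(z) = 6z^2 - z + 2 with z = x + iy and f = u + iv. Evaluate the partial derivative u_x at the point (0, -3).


Step 1: f(z) = 6(x+iy)^2 - (x+iy) + 2
Step 2: u = 6(x^2 - y^2) - x + 2
Step 3: u_x = 12x - 1
Step 4: At (0, -3): u_x = 0 - 1 = -1

-1


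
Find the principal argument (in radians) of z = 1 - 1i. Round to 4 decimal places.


Step 1: z = 1 - 1i
Step 2: arg(z) = atan2(-1, 1)
Step 3: arg(z) = -0.7854

-0.7854


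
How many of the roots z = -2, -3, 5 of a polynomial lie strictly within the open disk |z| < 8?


Step 1: Check each root:
  z = -2: |-2| = 2 < 8
  z = -3: |-3| = 3 < 8
  z = 5: |5| = 5 < 8
Step 2: Count = 3

3


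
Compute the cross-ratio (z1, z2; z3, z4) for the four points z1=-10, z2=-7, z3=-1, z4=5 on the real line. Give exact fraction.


Step 1: (z1-z3)(z2-z4) = (-9) * (-12) = 108
Step 2: (z1-z4)(z2-z3) = (-15) * (-6) = 90
Step 3: Cross-ratio = 108/90 = 6/5

6/5


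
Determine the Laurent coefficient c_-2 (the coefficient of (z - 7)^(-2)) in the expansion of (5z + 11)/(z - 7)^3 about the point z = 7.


Step 1: Write the numerator in powers of (z - 7): 5z + 11 = 5(z - 7) + (5*7 + 11) = 5(z - 7) + 46
Step 2: Divide by (z - 7)^3: f(z) = 46(z - 7)^(-3) + 5(z - 7)^(-2)
Step 3: This finite sum is the Laurent series of f about z = 7.
Step 4: Coefficient of (z - 7)^(-2) = coefficient of (z - 7) in the re-centred numerator = 5

5


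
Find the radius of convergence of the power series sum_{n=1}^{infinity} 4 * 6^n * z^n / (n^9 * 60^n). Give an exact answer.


Step 1: General term a_n = 4 * 6^n / (n^9 * 60^n)
Step 2: By the root test, |a_n|^(1/n) = 4^(1/n) * 6 / (n^(9/n) * 60) -> 6/60 as n -> infinity (since 4^(1/n) -> 1 and n^(9/n) -> 1)
Step 3: R = 1/lim|a_n|^(1/n) = 60/6 = 10

10


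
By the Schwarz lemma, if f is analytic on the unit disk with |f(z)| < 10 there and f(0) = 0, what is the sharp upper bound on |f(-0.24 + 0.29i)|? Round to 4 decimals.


Step 1: g = f/10 maps D -> D with g(0) = 0, so by the Schwarz lemma |g(z)| <= |z|, i.e. |f(z)| <= 10|z|; this is sharp (f(z) = 10z).
Step 2: |z0|^2 = (-0.24)^2 + 0.29^2 = 0.1417
Step 3: |z0| = sqrt(0.1417) = 0.376431
Step 4: Best bound = 10 * |z0| = 10 * 0.376431 = 3.7643

3.7643


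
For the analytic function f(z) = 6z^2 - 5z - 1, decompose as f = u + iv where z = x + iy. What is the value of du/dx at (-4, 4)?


Step 1: f(z) = 6(x+iy)^2 - 5(x+iy) - 1
Step 2: u = 6(x^2 - y^2) - 5x - 1
Step 3: u_x = 12x - 5
Step 4: At (-4, 4): u_x = -48 - 5 = -53

-53


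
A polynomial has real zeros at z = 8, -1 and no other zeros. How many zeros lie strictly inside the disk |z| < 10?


Step 1: Check each root:
  z = 8: |8| = 8 < 10
  z = -1: |-1| = 1 < 10
Step 2: Count = 2

2


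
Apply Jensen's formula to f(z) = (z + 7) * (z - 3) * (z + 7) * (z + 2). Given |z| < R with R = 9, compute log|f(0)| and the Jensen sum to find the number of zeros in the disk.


Jensen's formula: (1/2pi)*integral log|f(Re^it)|dt = log|f(0)| + sum_{|a_k|<R} log(R/|a_k|)
Step 1: f(0) = 7 * (-3) * 7 * 2 = -294
Step 2: log|f(0)| = log|-7| + log|3| + log|-7| + log|-2| = 5.6836
Step 3: Zeros inside |z| < 9: -7, 3, -7, -2
Step 4: Jensen sum = log(9/7) + log(9/3) + log(9/7) + log(9/2) = 3.1053
Step 5: n(R) = number of terms in the Jensen sum = count of zeros inside |z| < 9 = 4

4


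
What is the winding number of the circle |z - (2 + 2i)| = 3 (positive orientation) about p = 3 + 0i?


Step 1: Center c = (2, 2), radius = 3
Step 2: |p - c|^2 = 1^2 + (-2)^2 = 5
Step 3: r^2 = 9
Step 4: |p-c| < r so winding number = 1

1


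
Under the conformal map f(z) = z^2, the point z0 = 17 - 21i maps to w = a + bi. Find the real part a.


Step 1: z0 = 17 - 21i
Step 2: z0^2 = 17^2 - (-21)^2 - 714i
Step 3: real part = 289 - 441 = -152

-152


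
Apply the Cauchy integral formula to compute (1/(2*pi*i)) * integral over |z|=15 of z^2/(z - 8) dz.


Step 1: f(z) = z^2, a = 8 is inside |z| = 15
Step 2: By Cauchy integral formula: (1/(2pi*i)) * integral = f(a)
Step 3: f(8) = 8^2 = 64

64


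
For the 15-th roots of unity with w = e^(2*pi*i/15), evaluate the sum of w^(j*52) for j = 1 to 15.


Step 1: The sum sum_{j=1}^{n} w^(k*j) equals n if n | k, else 0.
Step 2: Here n = 15, k = 52
Step 3: Does n divide k? 15 | 52 -> False
Step 4: Sum = 0

0


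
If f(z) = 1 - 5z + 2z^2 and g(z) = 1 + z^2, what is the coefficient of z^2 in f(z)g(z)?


Step 1: z^2 term in f*g comes from: (1)*(z^2) + (-5z)*(0) + (2z^2)*(1)
Step 2: = 1 + 0 + 2
Step 3: = 3

3


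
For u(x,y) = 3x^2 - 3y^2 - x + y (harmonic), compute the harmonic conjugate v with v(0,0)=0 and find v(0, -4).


Step 1: v_x = -u_y = 6y - 1
Step 2: v_y = u_x = 6x - 1
Step 3: v = 6xy - x - y + C
Step 4: v(0,0) = 0 => C = 0
Step 5: v(0, -4) = 4

4


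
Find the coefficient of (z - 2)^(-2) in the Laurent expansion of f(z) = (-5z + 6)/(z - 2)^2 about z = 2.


Step 1: Write the numerator in powers of (z - 2): -5z + 6 = -5(z - 2) + (-5*2 + 6) = -5(z - 2) - 4
Step 2: Divide by (z - 2)^2: f(z) = -4(z - 2)^(-2) - 5(z - 2)^(-1)
Step 3: This finite sum is the Laurent series of f about z = 2.
Step 4: Coefficient of (z - 2)^(-2) = -5*2 + 6 = -4

-4


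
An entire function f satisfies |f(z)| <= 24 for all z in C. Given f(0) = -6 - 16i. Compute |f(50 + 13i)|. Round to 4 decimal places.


Step 1: By Liouville's theorem, a bounded entire function is constant.
Step 2: f(z) = f(0) = -6 - 16i for all z.
Step 3: |f(w)| = |-6 - 16i| = sqrt(36 + 256)
Step 4: = 17.088

17.088


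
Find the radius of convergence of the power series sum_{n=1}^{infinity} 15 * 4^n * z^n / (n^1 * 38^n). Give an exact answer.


Step 1: General term a_n = 15 * 4^n / (n^1 * 38^n)
Step 2: By the root test, |a_n|^(1/n) = 15^(1/n) * 4 / (n^(1/n) * 38) -> 4/38 as n -> infinity (since 15^(1/n) -> 1 and n^(1/n) -> 1)
Step 3: R = 1/lim|a_n|^(1/n) = 38/4 = 19/2

19/2


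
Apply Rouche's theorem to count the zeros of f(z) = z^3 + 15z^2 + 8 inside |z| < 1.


Step 1: On |z| = 1 the three terms have sizes |z^3| = 1^3 = 1, |15z^2| = 15*1^2 = 15, |8| = 8
Step 2: The dominant term is g(z) = 15z^2; let h(z) = z^3 + 8 so f = g + h
Step 3: On |z| = 1: |g| = 15 and |h| <= 1 + 8 = 9
Step 4: Since 15 > 9, |h| < |g| on |z| = 1, so by Rouche f has the same number of zeros as g inside |z| < 1
Step 5: g(z) = 15z^2 has 2 zeros (at the origin, multiplicity 2) inside |z| < 1. Answer = 2

2


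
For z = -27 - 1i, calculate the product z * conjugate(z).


Step 1: conj(z) = -27 + 1i
Step 2: z * conj(z) = (-27)^2 + (-1)^2
Step 3: = 729 + 1 = 730

730


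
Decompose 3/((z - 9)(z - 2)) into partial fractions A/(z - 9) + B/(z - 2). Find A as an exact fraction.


Step 1: Multiply both sides by (z - 9) and set z = 9
Step 2: A = 3 / (9 - 2)
Step 3: A = 3 / 7
Step 4: A = 3/7

3/7


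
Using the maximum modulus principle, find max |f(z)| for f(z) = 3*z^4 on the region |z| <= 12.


Step 1: On |z| = 12, |f(z)| = 3 * |z|^4 = 3 * 12^4
Step 2: By maximum modulus principle, maximum is on boundary.
Step 3: Maximum = 3 * 20736 = 62208

62208


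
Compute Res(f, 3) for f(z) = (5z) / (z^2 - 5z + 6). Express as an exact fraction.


Step 1: Q(z) = z^2 - 5z + 6 = (z - 3)(z - 2)
Step 2: Q'(z) = 2z - 5
Step 3: Q'(3) = 1, P(3) = 15
Step 4: Res = P(3)/Q'(3) = 15/1 = 15

15


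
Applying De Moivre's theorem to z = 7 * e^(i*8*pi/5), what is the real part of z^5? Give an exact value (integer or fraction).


Step 1: By De Moivre's theorem, z^5 = 7^5 * e^(i*5*8*pi/5) = 16807 * (cos(8*pi) + i*sin(8*pi))
Step 2: |z|^5 = 7^5 = 16807
Step 3: Reduce the angle mod 2*pi: 8*pi - 8*pi = 0
Step 4: cos(0) = 1
Step 5: Re(z^5) = 16807 * 1 = 16807

16807


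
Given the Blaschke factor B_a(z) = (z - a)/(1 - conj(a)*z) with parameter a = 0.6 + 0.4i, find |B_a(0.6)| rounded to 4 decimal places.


Step 1: Numerator z0 - a = 0.6 - (0.6 + 0.4i) = 0 - 0.4i
Step 2: Denominator 1 - conj(a)*z0 = 1 - (0.6 - 0.4i)*0.6 = 0.64 + 0.24i
Step 3: |z0 - a|^2 = 0^2 + (-0.4)^2 = 0.16; |1 - conj(a)*z0|^2 = 0.64^2 + 0.24^2 = 0.4672
Step 4: |B_a(0.6)| = sqrt(0.16 / 0.4672) = sqrt(0.342466)
Step 5: = 0.5852

0.5852


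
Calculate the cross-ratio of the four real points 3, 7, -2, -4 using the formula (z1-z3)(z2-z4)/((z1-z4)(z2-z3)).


Step 1: (z1-z3)(z2-z4) = 5 * 11 = 55
Step 2: (z1-z4)(z2-z3) = 7 * 9 = 63
Step 3: Cross-ratio = 55/63 = 55/63

55/63


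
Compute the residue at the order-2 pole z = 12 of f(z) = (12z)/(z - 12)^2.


Step 1: Pole of order 2 at z = 12
Step 2: Res = lim d/dz [(z - 12)^2 * f(z)] as z -> 12
Step 3: (z - 12)^2 * f(z) = 12z
Step 4: d/dz[12z] = 12

12


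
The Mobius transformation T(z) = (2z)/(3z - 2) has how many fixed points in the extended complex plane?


Step 1: Fixed points satisfy T(z) = z
Step 2: 3z^2 - 4z = 0
Step 3: Discriminant = (-4)^2 - 4*3*0 = 16
Step 4: Number of fixed points = 2

2


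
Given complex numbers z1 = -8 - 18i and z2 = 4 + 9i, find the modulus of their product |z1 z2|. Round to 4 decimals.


Step 1: |z1| = sqrt((-8)^2 + (-18)^2) = sqrt(388)
Step 2: |z2| = sqrt(4^2 + 9^2) = sqrt(97)
Step 3: |z1*z2| = |z1|*|z2| = sqrt(388) * sqrt(97) = sqrt(388 * 97) = sqrt(37636)
Step 4: = 194.0

194.0


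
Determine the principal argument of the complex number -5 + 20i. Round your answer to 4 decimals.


Step 1: z = -5 + 20i
Step 2: arg(z) = atan2(20, -5)
Step 3: arg(z) = 1.8158

1.8158


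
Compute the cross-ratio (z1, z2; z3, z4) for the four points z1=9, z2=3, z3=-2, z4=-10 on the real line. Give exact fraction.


Step 1: (z1-z3)(z2-z4) = 11 * 13 = 143
Step 2: (z1-z4)(z2-z3) = 19 * 5 = 95
Step 3: Cross-ratio = 143/95 = 143/95

143/95


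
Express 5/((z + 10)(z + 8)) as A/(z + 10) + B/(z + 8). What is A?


Step 1: Multiply both sides by (z + 10) and set z = -10
Step 2: A = 5 / (-10 + 8)
Step 3: A = 5 / (-2)
Step 4: A = -5/2

-5/2


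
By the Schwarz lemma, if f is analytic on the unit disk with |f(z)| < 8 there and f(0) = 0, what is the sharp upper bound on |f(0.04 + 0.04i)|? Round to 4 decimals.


Step 1: g = f/8 maps D -> D with g(0) = 0, so by the Schwarz lemma |g(z)| <= |z|, i.e. |f(z)| <= 8|z|; this is sharp (f(z) = 8z).
Step 2: |z0|^2 = 0.04^2 + 0.04^2 = 0.0032
Step 3: |z0| = sqrt(0.0032) = 0.056569
Step 4: Best bound = 8 * |z0| = 8 * 0.056569 = 0.4525

0.4525


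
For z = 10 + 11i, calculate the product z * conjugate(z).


Step 1: conj(z) = 10 - 11i
Step 2: z * conj(z) = 10^2 + 11^2
Step 3: = 100 + 121 = 221

221


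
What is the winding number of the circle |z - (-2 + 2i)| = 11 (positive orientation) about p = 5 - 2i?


Step 1: Center c = (-2, 2), radius = 11
Step 2: |p - c|^2 = 7^2 + (-4)^2 = 65
Step 3: r^2 = 121
Step 4: |p-c| < r so winding number = 1

1


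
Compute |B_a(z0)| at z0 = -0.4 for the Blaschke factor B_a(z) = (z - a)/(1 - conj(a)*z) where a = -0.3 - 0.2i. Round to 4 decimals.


Step 1: Numerator z0 - a = -0.4 - (-0.3 - 0.2i) = -0.1 + 0.2i
Step 2: Denominator 1 - conj(a)*z0 = 1 - (-0.3 + 0.2i)*(-0.4) = 0.88 + 0.08i
Step 3: |z0 - a|^2 = (-0.1)^2 + 0.2^2 = 0.05; |1 - conj(a)*z0|^2 = 0.88^2 + 0.08^2 = 0.7808
Step 4: |B_a(-0.4)| = sqrt(0.05 / 0.7808) = sqrt(0.064037)
Step 5: = 0.2531

0.2531


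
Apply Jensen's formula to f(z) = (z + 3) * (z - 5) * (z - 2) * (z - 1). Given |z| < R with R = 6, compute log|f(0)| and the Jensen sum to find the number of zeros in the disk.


Jensen's formula: (1/2pi)*integral log|f(Re^it)|dt = log|f(0)| + sum_{|a_k|<R} log(R/|a_k|)
Step 1: f(0) = 3 * (-5) * (-2) * (-1) = -30
Step 2: log|f(0)| = log|-3| + log|5| + log|2| + log|1| = 3.4012
Step 3: Zeros inside |z| < 6: -3, 5, 2, 1
Step 4: Jensen sum = log(6/3) + log(6/5) + log(6/2) + log(6/1) = 3.7658
Step 5: n(R) = number of terms in the Jensen sum = count of zeros inside |z| < 6 = 4

4


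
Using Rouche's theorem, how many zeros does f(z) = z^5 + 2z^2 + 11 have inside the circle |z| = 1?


Step 1: On |z| = 1 the three terms have sizes |z^5| = 1^5 = 1, |2z^2| = 2*1^2 = 2, |11| = 11
Step 2: The dominant term is g(z) = 11; let h(z) = z^5 + 2z^2 so f = g + h
Step 3: On |z| = 1: |g| = 11 and |h| <= 1 + 2 = 3
Step 4: Since 11 > 3, |h| < |g| on |z| = 1, so by Rouche f has the same number of zeros as g inside |z| < 1
Step 5: g(z) = 11 is a nonzero constant with no zeros inside |z| < 1. Answer = 0

0


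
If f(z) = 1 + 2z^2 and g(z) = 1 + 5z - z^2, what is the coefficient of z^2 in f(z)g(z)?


Step 1: z^2 term in f*g comes from: (1)*(-z^2) + (0)*(5z) + (2z^2)*(1)
Step 2: = -1 + 0 + 2
Step 3: = 1

1


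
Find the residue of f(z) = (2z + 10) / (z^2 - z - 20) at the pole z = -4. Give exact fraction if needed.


Step 1: Q(z) = z^2 - z - 20 = (z + 4)(z - 5)
Step 2: Q'(z) = 2z - 1
Step 3: Q'(-4) = -9, P(-4) = 2
Step 4: Res = P(-4)/Q'(-4) = 2/(-9) = -2/9

-2/9


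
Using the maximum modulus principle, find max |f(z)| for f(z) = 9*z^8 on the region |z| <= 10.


Step 1: On |z| = 10, |f(z)| = 9 * |z|^8 = 9 * 10^8
Step 2: By maximum modulus principle, maximum is on boundary.
Step 3: Maximum = 9 * 100000000 = 900000000

900000000


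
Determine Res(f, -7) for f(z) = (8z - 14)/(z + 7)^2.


Step 1: Pole of order 2 at z = -7
Step 2: Res = lim d/dz [(z + 7)^2 * f(z)] as z -> -7
Step 3: (z + 7)^2 * f(z) = 8z - 14
Step 4: d/dz[8z - 14] = 8

8


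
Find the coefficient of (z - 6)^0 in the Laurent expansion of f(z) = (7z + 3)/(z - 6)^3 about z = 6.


Step 1: Write the numerator in powers of (z - 6): 7z + 3 = 7(z - 6) + (7*6 + 3) = 7(z - 6) + 45
Step 2: Divide by (z - 6)^3: f(z) = 45(z - 6)^(-3) + 7(z - 6)^(-2)
Step 3: This finite sum is the Laurent series of f about z = 6.
Step 4: Only the powers -3 and -2 appear, so the coefficient of (z - 6)^0 = 0

0


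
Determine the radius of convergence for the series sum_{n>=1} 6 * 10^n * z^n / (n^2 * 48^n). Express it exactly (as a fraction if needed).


Step 1: General term a_n = 6 * 10^n / (n^2 * 48^n)
Step 2: By the root test, |a_n|^(1/n) = 6^(1/n) * 10 / (n^(2/n) * 48) -> 10/48 as n -> infinity (since 6^(1/n) -> 1 and n^(2/n) -> 1)
Step 3: R = 1/lim|a_n|^(1/n) = 48/10 = 24/5

24/5


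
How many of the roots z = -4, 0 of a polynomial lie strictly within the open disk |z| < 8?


Step 1: Check each root:
  z = -4: |-4| = 4 < 8
  z = 0: |0| = 0 < 8
Step 2: Count = 2

2


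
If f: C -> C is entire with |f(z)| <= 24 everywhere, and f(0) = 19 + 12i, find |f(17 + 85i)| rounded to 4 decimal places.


Step 1: By Liouville's theorem, a bounded entire function is constant.
Step 2: f(z) = f(0) = 19 + 12i for all z.
Step 3: |f(w)| = |19 + 12i| = sqrt(361 + 144)
Step 4: = 22.4722

22.4722


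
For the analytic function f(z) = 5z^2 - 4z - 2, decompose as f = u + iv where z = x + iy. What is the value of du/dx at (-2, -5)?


Step 1: f(z) = 5(x+iy)^2 - 4(x+iy) - 2
Step 2: u = 5(x^2 - y^2) - 4x - 2
Step 3: u_x = 10x - 4
Step 4: At (-2, -5): u_x = -20 - 4 = -24

-24


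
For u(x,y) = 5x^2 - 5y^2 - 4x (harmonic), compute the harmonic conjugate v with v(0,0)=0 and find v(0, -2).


Step 1: v_x = -u_y = 10y + 0
Step 2: v_y = u_x = 10x - 4
Step 3: v = 10xy - 4y + C
Step 4: v(0,0) = 0 => C = 0
Step 5: v(0, -2) = 8

8


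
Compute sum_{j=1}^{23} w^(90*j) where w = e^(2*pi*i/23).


Step 1: The sum sum_{j=1}^{n} w^(k*j) equals n if n | k, else 0.
Step 2: Here n = 23, k = 90
Step 3: Does n divide k? 23 | 90 -> False
Step 4: Sum = 0

0


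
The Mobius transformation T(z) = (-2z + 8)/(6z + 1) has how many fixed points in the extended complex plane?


Step 1: Fixed points satisfy T(z) = z
Step 2: 6z^2 + 3z - 8 = 0
Step 3: Discriminant = 3^2 - 4*6*(-8) = 201
Step 4: Number of fixed points = 2

2


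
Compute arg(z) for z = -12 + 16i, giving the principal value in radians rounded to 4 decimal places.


Step 1: z = -12 + 16i
Step 2: arg(z) = atan2(16, -12)
Step 3: arg(z) = 2.2143

2.2143


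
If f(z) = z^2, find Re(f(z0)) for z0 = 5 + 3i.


Step 1: z0 = 5 + 3i
Step 2: z0^2 = 5^2 - 3^2 + 30i
Step 3: real part = 25 - 9 = 16

16


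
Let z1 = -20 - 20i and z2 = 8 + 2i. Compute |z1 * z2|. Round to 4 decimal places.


Step 1: |z1| = sqrt((-20)^2 + (-20)^2) = sqrt(800)
Step 2: |z2| = sqrt(8^2 + 2^2) = sqrt(68)
Step 3: |z1*z2| = |z1|*|z2| = sqrt(800) * sqrt(68) = sqrt(800 * 68) = sqrt(54400)
Step 4: = 233.2381

233.2381


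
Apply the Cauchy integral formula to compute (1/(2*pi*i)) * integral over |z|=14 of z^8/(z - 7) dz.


Step 1: f(z) = z^8, a = 7 is inside |z| = 14
Step 2: By Cauchy integral formula: (1/(2pi*i)) * integral = f(a)
Step 3: f(7) = 7^8 = 5764801

5764801


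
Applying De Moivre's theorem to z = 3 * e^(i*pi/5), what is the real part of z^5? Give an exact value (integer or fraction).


Step 1: By De Moivre's theorem, z^5 = 3^5 * e^(i*5*pi/5) = 243 * (cos(pi) + i*sin(pi))
Step 2: |z|^5 = 3^5 = 243
Step 3: The angle pi already lies in [0, 2*pi)
Step 4: cos(pi) = -1
Step 5: Re(z^5) = 243 * (-1) = -243

-243


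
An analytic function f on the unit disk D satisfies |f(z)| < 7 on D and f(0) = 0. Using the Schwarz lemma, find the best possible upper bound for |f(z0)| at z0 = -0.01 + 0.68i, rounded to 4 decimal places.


Step 1: g = f/7 maps D -> D with g(0) = 0, so by the Schwarz lemma |g(z)| <= |z|, i.e. |f(z)| <= 7|z|; this is sharp (f(z) = 7z).
Step 2: |z0|^2 = (-0.01)^2 + 0.68^2 = 0.4625
Step 3: |z0| = sqrt(0.4625) = 0.680074
Step 4: Best bound = 7 * |z0| = 7 * 0.680074 = 4.7605

4.7605


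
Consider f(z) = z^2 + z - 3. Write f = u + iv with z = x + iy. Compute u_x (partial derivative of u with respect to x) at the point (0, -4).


Step 1: f(z) = (x+iy)^2 + (x+iy) - 3
Step 2: u = (x^2 - y^2) + x - 3
Step 3: u_x = 2x + 1
Step 4: At (0, -4): u_x = 0 + 1 = 1

1


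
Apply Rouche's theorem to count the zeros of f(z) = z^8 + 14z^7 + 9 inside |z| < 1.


Step 1: On |z| = 1 the three terms have sizes |z^8| = 1^8 = 1, |14z^7| = 14*1^7 = 14, |9| = 9
Step 2: The dominant term is g(z) = 14z^7; let h(z) = z^8 + 9 so f = g + h
Step 3: On |z| = 1: |g| = 14 and |h| <= 1 + 9 = 10
Step 4: Since 14 > 10, |h| < |g| on |z| = 1, so by Rouche f has the same number of zeros as g inside |z| < 1
Step 5: g(z) = 14z^7 has 7 zeros (at the origin, multiplicity 7) inside |z| < 1. Answer = 7

7


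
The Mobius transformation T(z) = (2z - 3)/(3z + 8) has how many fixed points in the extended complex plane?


Step 1: Fixed points satisfy T(z) = z
Step 2: 3z^2 + 6z + 3 = 0
Step 3: Discriminant = 6^2 - 4*3*3 = 0
Step 4: Number of fixed points = 1

1


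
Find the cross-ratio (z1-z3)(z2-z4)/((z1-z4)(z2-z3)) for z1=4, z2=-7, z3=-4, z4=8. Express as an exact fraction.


Step 1: (z1-z3)(z2-z4) = 8 * (-15) = -120
Step 2: (z1-z4)(z2-z3) = (-4) * (-3) = 12
Step 3: Cross-ratio = -120/12 = -10

-10


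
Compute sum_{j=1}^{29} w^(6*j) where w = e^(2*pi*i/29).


Step 1: The sum sum_{j=1}^{n} w^(k*j) equals n if n | k, else 0.
Step 2: Here n = 29, k = 6
Step 3: Does n divide k? 29 | 6 -> False
Step 4: Sum = 0

0


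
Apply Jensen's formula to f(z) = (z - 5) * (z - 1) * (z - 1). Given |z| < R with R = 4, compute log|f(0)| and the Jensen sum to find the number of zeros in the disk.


Jensen's formula: (1/2pi)*integral log|f(Re^it)|dt = log|f(0)| + sum_{|a_k|<R} log(R/|a_k|)
Step 1: f(0) = (-5) * (-1) * (-1) = -5
Step 2: log|f(0)| = log|5| + log|1| + log|1| = 1.6094
Step 3: Zeros inside |z| < 4: 1, 1
Step 4: Jensen sum = log(4/1) + log(4/1) = 2.7726
Step 5: n(R) = number of terms in the Jensen sum = count of zeros inside |z| < 4 = 2

2


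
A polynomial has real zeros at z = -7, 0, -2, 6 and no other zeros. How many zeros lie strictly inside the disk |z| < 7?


Step 1: Check each root:
  z = -7: |-7| = 7 >= 7
  z = 0: |0| = 0 < 7
  z = -2: |-2| = 2 < 7
  z = 6: |6| = 6 < 7
Step 2: Count = 3

3


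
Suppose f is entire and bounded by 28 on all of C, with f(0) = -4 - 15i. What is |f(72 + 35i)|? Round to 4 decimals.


Step 1: By Liouville's theorem, a bounded entire function is constant.
Step 2: f(z) = f(0) = -4 - 15i for all z.
Step 3: |f(w)| = |-4 - 15i| = sqrt(16 + 225)
Step 4: = 15.5242

15.5242


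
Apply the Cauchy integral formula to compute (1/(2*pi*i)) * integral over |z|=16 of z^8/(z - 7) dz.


Step 1: f(z) = z^8, a = 7 is inside |z| = 16
Step 2: By Cauchy integral formula: (1/(2pi*i)) * integral = f(a)
Step 3: f(7) = 7^8 = 5764801

5764801


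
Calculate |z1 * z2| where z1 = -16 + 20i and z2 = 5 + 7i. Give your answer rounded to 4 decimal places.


Step 1: |z1| = sqrt((-16)^2 + 20^2) = sqrt(656)
Step 2: |z2| = sqrt(5^2 + 7^2) = sqrt(74)
Step 3: |z1*z2| = |z1|*|z2| = sqrt(656) * sqrt(74) = sqrt(656 * 74) = sqrt(48544)
Step 4: = 220.327

220.327


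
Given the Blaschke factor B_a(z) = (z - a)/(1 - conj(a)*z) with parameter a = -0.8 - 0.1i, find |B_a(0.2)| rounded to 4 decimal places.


Step 1: Numerator z0 - a = 0.2 - (-0.8 - 0.1i) = 1 + 0.1i
Step 2: Denominator 1 - conj(a)*z0 = 1 - (-0.8 + 0.1i)*0.2 = 1.16 - 0.02i
Step 3: |z0 - a|^2 = 1^2 + 0.1^2 = 1.01; |1 - conj(a)*z0|^2 = 1.16^2 + (-0.02)^2 = 1.346
Step 4: |B_a(0.2)| = sqrt(1.01 / 1.346) = sqrt(0.750371)
Step 5: = 0.8662

0.8662


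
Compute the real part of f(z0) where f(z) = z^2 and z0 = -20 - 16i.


Step 1: z0 = -20 - 16i
Step 2: z0^2 = (-20)^2 - (-16)^2 + 640i
Step 3: real part = 400 - 256 = 144

144


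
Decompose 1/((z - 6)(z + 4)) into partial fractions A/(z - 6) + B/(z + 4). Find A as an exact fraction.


Step 1: Multiply both sides by (z - 6) and set z = 6
Step 2: A = 1 / (6 + 4)
Step 3: A = 1 / 10
Step 4: A = 1/10

1/10
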